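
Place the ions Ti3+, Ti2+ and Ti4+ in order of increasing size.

Ti4+ < Ti3+ < Ti2+

These are all Ti ions. Removing more electrons (higher positive charge) pulls the remaining electrons in closer, so Ti4+ is smallest and Ti2+ is largest.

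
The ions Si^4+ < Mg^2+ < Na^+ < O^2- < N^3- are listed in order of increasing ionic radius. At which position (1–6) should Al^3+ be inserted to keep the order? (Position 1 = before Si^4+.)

Each ion has 10 electrons. The ranking follows nuclear charge in reverse — greater Z gives a smaller radius. Si^4+ (Z=14), Al^3+ (Z=13), Mg^2+ (Z=12), Na^+ (Z=11), O^2- (Z=8), N^3- (Z=7).
The complete sequence is Si^4+ < Al^3+ < Mg^2+ < Na^+ < O^2- < N^3-. Al^3+ sits at position 2.

2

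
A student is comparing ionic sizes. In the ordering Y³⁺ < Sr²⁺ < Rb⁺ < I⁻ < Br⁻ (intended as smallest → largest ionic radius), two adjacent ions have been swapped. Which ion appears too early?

I⁻

The pair I⁻, Br⁻ is the wrong way round — same group and charge — period 4 sits above period 5, so Br⁻ is smaller. All other adjacent pairs agree with periodic trends, so I⁻ is the misplaced ion.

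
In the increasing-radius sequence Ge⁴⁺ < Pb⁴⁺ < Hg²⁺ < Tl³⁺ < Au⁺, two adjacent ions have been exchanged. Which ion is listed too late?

Tl³⁺

Compare adjacent ions: both have 78 electrons but Z(Tl)=81 > Z(Hg)=80, so Tl³⁺ should be the smaller of the two — yet in this increasing list Hg²⁺ sits before Tl³⁺. Nothing else is reversed, so Tl³⁺ should move one place to the left.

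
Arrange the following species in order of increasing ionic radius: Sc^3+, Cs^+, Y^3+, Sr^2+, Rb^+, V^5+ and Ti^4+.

V^5+ < Ti^4+ < Sc^3+ < Y^3+ < Sr^2+ < Rb^+ < Cs^+

Tabulating Z and e⁻: V^5+ (Z=23, 18 e⁻), Ti^4+ (Z=22, 18 e⁻), Sc^3+ (Z=21, 18 e⁻), Y^3+ (Z=39, 36 e⁻), Sr^2+ (Z=38, 36 e⁻), Rb^+ (Z=37, 36 e⁻), Cs^+ (Z=55, 54 e⁻). V^5+ < Ti^4+ (isoelectronic, higher Z=23 is smaller); Ti^4+ < Sc^3+ (both 18 e⁻, Z=22>21); Sc^3+ < Y^3+ (same group, period 4 vs 5); Y^3+ < Sr^2+ (both 36 e⁻, Z=39>38); Sr^2+ < Rb^+ (isoelectronic, higher Z=38 is smaller); Rb^+ < Cs^+ (same group, 1 shell fewer).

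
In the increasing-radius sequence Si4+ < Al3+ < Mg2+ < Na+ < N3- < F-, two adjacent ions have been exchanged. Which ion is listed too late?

Check each adjacent pair. N3- and F- are reversed: they are isoelectronic (10 e⁻) and F has more protons than N (9 vs 7), making F- smaller. No other neighbouring pair contradicts the periodic trends, so F- is the ion listed too late.

F-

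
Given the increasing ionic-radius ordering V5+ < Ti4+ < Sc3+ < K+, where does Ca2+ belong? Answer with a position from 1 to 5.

Isoelectronic series (18 e⁻ each). Size is set by nuclear charge: more protons means a smaller ion. V5+ (Z=23), Ti4+ (Z=22), Sc3+ (Z=21), Ca2+ (Z=20), K+ (Z=19).
Merged order: V5+ < Ti4+ < Sc3+ < Ca2+ < K+ — Ca2+ is number 4.

4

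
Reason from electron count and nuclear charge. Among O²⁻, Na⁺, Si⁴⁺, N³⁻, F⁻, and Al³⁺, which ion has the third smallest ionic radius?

These species are isoelectronic with 10 electrons. The only difference is the number of protons: Si⁴⁺ (Z=14), Al³⁺ (Z=13), Na⁺ (Z=11), F⁻ (Z=9), O²⁻ (Z=8), N³⁻ (Z=7). The strongest nuclear pull (Si⁴⁺) gives the smallest ion.
That gives Si⁴⁺ < Al³⁺ < Na⁺ < F⁻ < O²⁻ < N³⁻. From the smallest end, number 3 is Na⁺.

Na⁺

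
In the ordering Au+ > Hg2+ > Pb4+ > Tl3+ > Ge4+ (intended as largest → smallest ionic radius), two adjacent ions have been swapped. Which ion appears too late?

Scanning neighbour by neighbour, only Pb4+/Tl3+ violates a trend: Pb4+ and Tl3+ share 78 electrons; the higher nuclear charge on Pb (Z=82) contracts it more, so Pb4+ < Tl3+. That makes Tl3+ the one sitting a position late relative to where it belongs.

Tl3+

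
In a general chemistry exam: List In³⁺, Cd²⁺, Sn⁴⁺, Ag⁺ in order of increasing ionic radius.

Sn⁴⁺ < In³⁺ < Cd²⁺ < Ag⁺

All of these have 46 electrons (isoelectronic). With the same electron cloud, the ion with the most protons pulls it in tightest. Nuclear charges: Sn⁴⁺ (Z=50), In³⁺ (Z=49), Cd²⁺ (Z=48), Ag⁺ (Z=47). Highest Z is smallest.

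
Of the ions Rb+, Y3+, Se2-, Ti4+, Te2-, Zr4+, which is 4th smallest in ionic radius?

Rb+

Tabulating Z and e⁻: Ti4+ (Z=22, 18 e⁻), Zr4+ (Z=40, 36 e⁻), Y3+ (Z=39, 36 e⁻), Rb+ (Z=37, 36 e⁻), Se2- (Z=34, 36 e⁻), Te2- (Z=52, 54 e⁻). Ti4+ < Zr4+ (same group, 1 shell fewer); Zr4+ < Y3+ (isoelectronic, higher Z=40 is smaller); Y3+ < Rb+ (isoelectronic, higher Z=39 is smaller); Rb+ < Se2- (isoelectronic, higher Z=37 is smaller); Se2- < Te2- (same group, period 4 vs 5).
That gives Ti4+ < Zr4+ < Y3+ < Rb+ < Se2- < Te2-. From the smallest end, number 4 is Rb+.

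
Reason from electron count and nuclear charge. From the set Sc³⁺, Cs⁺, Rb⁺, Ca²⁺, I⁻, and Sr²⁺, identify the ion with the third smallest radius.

Sr²⁺

Sc³⁺: 18 e⁻, Z=21, Ca²⁺: 18 e⁻, Z=20, Sr²⁺: 36 e⁻, Z=38, Rb⁺: 36 e⁻, Z=37, Cs⁺: 54 e⁻, Z=55, I⁻: 54 e⁻, Z=53. Sc³⁺ < Ca²⁺ (both 18 e⁻, Z=21>20); Ca²⁺ < Sr²⁺ (same group, 1 shell fewer); Sr²⁺ < Rb⁺ (both 36 e⁻, Z=38>37); Rb⁺ < Cs⁺ (same group, 1 shell fewer); Cs⁺ < I⁻ (isoelectronic, higher Z=55 is smaller).
Ordering: Sc³⁺ < Ca²⁺ < Sr²⁺ < Rb⁺ < Cs⁺ < I⁻. The third smallest is Sr²⁺.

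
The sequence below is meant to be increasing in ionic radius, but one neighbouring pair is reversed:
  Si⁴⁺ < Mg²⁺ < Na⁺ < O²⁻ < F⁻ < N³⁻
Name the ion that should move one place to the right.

O²⁻

Compare adjacent ions: both have 10 electrons but Z(F)=9 > Z(O)=8, so F⁻ should be the smaller of the two — yet in this increasing list O²⁻ sits before F⁻. Nothing else is reversed, so O²⁻ should move one place to the right.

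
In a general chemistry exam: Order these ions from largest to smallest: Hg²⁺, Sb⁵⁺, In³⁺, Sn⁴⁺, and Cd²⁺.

Hg²⁺ > Cd²⁺ > In³⁺ > Sn⁴⁺ > Sb⁵⁺

Electron counts and nuclear charges: Sb⁵⁺ (Z=51, 46 e⁻), Sn⁴⁺ (Z=50, 46 e⁻), In³⁺ (Z=49, 46 e⁻), Cd²⁺ (Z=48, 46 e⁻), Hg²⁺ (Z=80, 78 e⁻). Sb⁵⁺ < Sn⁴⁺ (both 46 e⁻, Z=51>50); Sn⁴⁺ < In³⁺ (isoelectronic, higher Z=50 is smaller); In³⁺ < Cd²⁺ (isoelectronic, higher Z=49 is smaller); Cd²⁺ < Hg²⁺ (same group, period 5 vs 6).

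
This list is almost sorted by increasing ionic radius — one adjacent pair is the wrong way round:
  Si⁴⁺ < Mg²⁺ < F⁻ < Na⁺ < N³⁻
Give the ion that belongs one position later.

Check each adjacent pair. F⁻ and Na⁺ are reversed: they are isoelectronic (10 e⁻) and Na has more protons than F (11 vs 9), making Na⁺ smaller. No other neighbouring pair contradicts the periodic trends, so F⁻ is the ion listed too early.

F⁻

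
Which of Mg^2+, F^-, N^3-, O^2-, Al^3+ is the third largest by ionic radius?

All of these have 10 electrons (isoelectronic). With the same electron cloud, the ion with the most protons pulls it in tightest. Nuclear charges: Al^3+ (Z=13), Mg^2+ (Z=12), F^- (Z=9), O^2- (Z=8), N^3- (Z=7). Highest Z is smallest.
Ordering: Al^3+ < Mg^2+ < F^- < O^2- < N^3-. The third largest is F^-.

F^-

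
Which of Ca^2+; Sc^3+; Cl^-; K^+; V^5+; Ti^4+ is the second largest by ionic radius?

K^+

Each ion has 18 electrons. The ranking follows nuclear charge in reverse — greater Z gives a smaller radius. V^5+ (Z=23), Ti^4+ (Z=22), Sc^3+ (Z=21), Ca^2+ (Z=20), K^+ (Z=19), Cl^- (Z=17).
Full ascending order: V^5+ < Ti^4+ < Sc^3+ < Ca^2+ < K^+ < Cl^-. Counting from the largest, position 2 is K^+.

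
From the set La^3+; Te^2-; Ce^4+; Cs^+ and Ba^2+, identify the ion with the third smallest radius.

Ba^2+

All of these have 54 electrons (isoelectronic). With the same electron cloud, the ion with the most protons pulls it in tightest. Nuclear charges: Ce^4+ (Z=58), La^3+ (Z=57), Ba^2+ (Z=56), Cs^+ (Z=55), Te^2- (Z=52). Highest Z is smallest.
That gives Ce^4+ < La^3+ < Ba^2+ < Cs^+ < Te^2-. From the smallest end, number 3 is Ba^2+.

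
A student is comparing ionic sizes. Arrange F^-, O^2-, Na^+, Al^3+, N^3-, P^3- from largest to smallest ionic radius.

P^3- > N^3- > O^2- > F^- > Na^+ > Al^3+

Tabulating Z and e⁻: Al^3+ has 10 e⁻ (Z=13), Na^+ has 10 e⁻ (Z=11), F^- has 10 e⁻ (Z=9), O^2- has 10 e⁻ (Z=8), N^3- has 10 e⁻ (Z=7), P^3- has 18 e⁻ (Z=15). Al^3+ < Na^+ (isoelectronic, higher Z=13 is smaller); Na^+ < F^- (both 10 e⁻, Z=11>9); F^- < O^2- (both 10 e⁻, Z=9>8); O^2- < N^3- (isoelectronic, higher Z=8 is smaller); N^3- < P^3- (same group, 1 shell fewer).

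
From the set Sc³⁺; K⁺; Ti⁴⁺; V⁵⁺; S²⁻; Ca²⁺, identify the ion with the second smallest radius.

These species are isoelectronic with 18 electrons. The only difference is the number of protons: V⁵⁺ (Z=23), Ti⁴⁺ (Z=22), Sc³⁺ (Z=21), Ca²⁺ (Z=20), K⁺ (Z=19), S²⁻ (Z=16). The strongest nuclear pull (V⁵⁺) gives the smallest ion.
So the order is V⁵⁺ < Ti⁴⁺ < Sc³⁺ < Ca²⁺ < K⁺ < S²⁻; the 2nd-smallest ion is Ti⁴⁺.

Ti⁴⁺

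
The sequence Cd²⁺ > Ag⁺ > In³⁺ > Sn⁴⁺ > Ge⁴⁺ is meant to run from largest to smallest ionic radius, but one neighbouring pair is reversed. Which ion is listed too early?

Check each adjacent pair. Cd²⁺ and Ag⁺ are reversed: Cd²⁺ and Ag⁺ share 46 electrons; the higher nuclear charge on Cd (Z=48) contracts it more, so Cd²⁺ < Ag⁺. No other neighbouring pair contradicts the periodic trends, so Cd²⁺ is the ion listed too early.

Cd²⁺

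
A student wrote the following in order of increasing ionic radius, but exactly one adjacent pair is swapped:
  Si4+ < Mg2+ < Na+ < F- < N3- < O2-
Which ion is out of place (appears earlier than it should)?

The pair N3-, O2- is the wrong way round — they are isoelectronic (10 e⁻) and O has more protons than N (8 vs 7), making O2- smaller. All other adjacent pairs agree with periodic trends, so N3- is the misplaced ion.

N3-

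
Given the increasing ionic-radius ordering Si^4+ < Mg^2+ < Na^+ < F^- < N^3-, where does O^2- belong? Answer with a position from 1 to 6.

These species are isoelectronic with 10 electrons. The only difference is the number of protons: Si^4+ (Z=14), Mg^2+ (Z=12), Na^+ (Z=11), F^- (Z=9), O^2- (Z=8), N^3- (Z=7). The strongest nuclear pull (Si^4+) gives the smallest ion.
Putting O^2- in gives Si^4+ < Mg^2+ < Na^+ < F^- < O^2- < N^3-; it lands at slot 5.

5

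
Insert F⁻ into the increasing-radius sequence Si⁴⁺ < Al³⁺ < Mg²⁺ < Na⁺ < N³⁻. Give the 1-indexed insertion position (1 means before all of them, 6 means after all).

5

These species are isoelectronic with 10 electrons. The only difference is the number of protons: Si⁴⁺ (Z=14), Al³⁺ (Z=13), Mg²⁺ (Z=12), Na⁺ (Z=11), F⁻ (Z=9), N³⁻ (Z=7). The strongest nuclear pull (Si⁴⁺) gives the smallest ion.
Merged order: Si⁴⁺ < Al³⁺ < Mg²⁺ < Na⁺ < F⁻ < N³⁻ — F⁻ is number 5.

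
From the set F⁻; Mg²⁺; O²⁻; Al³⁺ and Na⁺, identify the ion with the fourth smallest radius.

F⁻

All of these have 10 electrons (isoelectronic). With the same electron cloud, the ion with the most protons pulls it in tightest. Nuclear charges: Al³⁺ (Z=13), Mg²⁺ (Z=12), Na⁺ (Z=11), F⁻ (Z=9), O²⁻ (Z=8). Highest Z is smallest.
Ordering: Al³⁺ < Mg²⁺ < Na⁺ < F⁻ < O²⁻. The fourth smallest is F⁻.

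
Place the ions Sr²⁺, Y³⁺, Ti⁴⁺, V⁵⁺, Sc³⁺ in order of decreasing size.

Sr²⁺ > Y³⁺ > Sc³⁺ > Ti⁴⁺ > V⁵⁺

Electron counts and nuclear charges: V⁵⁺ (Z=23, 18 e⁻), Ti⁴⁺ (Z=22, 18 e⁻), Sc³⁺ (Z=21, 18 e⁻), Y³⁺ (Z=39, 36 e⁻), Sr²⁺ (Z=38, 36 e⁻). V⁵⁺ < Ti⁴⁺ (isoelectronic, higher Z=23 is smaller); Ti⁴⁺ < Sc³⁺ (isoelectronic, higher Z=22 is smaller); Sc³⁺ < Y³⁺ (same group, 1 shell fewer); Y³⁺ < Sr²⁺ (isoelectronic, higher Z=39 is smaller).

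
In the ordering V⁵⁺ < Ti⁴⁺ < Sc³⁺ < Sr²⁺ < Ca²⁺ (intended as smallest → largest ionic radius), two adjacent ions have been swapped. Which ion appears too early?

Sr²⁺

Check each adjacent pair. Sr²⁺ and Ca²⁺ are reversed: same group and charge — period 4 sits above period 5, so Ca²⁺ is smaller. No other neighbouring pair contradicts the periodic trends, so Sr²⁺ is the ion listed too early.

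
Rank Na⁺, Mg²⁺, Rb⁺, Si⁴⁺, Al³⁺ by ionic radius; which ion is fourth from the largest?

Al³⁺

Electron counts and nuclear charges: Si⁴⁺ (Z=14, 10 e⁻), Al³⁺ (Z=13, 10 e⁻), Mg²⁺ (Z=12, 10 e⁻), Na⁺ (Z=11, 10 e⁻), Rb⁺ (Z=37, 36 e⁻). Si⁴⁺ < Al³⁺ (isoelectronic, higher Z=14 is smaller); Al³⁺ < Mg²⁺ (isoelectronic, higher Z=13 is smaller); Mg²⁺ < Na⁺ (both 10 e⁻, Z=12>11); Na⁺ < Rb⁺ (same group, period 3 vs 5).
Ordering: Si⁴⁺ < Al³⁺ < Mg²⁺ < Na⁺ < Rb⁺. The fourth largest is Al³⁺.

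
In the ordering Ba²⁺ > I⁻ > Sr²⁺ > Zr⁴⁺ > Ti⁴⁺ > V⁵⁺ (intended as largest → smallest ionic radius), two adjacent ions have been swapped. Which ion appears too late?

I⁻

The pair Ba²⁺, I⁻ is the wrong way round — both have 54 electrons but Z(Ba)=56 > Z(I)=53, so Ba²⁺ should be the smaller of the two. All other adjacent pairs agree with periodic trends, so I⁻ is the misplaced ion.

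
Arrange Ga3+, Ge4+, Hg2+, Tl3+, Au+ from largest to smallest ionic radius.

Tabulating Z and e⁻: Ge4+: 28 e⁻, Z=32, Ga3+: 28 e⁻, Z=31, Tl3+: 78 e⁻, Z=81, Hg2+: 78 e⁻, Z=80, Au+: 78 e⁻, Z=79. Ge4+ < Ga3+ (both 28 e⁻, Z=32>31); Ga3+ < Tl3+ (same group, period 4 vs 6); Tl3+ < Hg2+ (both 78 e⁻, Z=81>80); Hg2+ < Au+ (both 78 e⁻, Z=80>79).

Au+ > Hg2+ > Tl3+ > Ga3+ > Ge4+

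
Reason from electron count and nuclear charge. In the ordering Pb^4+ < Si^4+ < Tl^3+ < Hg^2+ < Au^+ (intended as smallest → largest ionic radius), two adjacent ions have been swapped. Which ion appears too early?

Check each adjacent pair. Pb^4+ and Si^4+ are reversed: same group and charge — period 3 sits above period 6, so Si^4+ is smaller. No other neighbouring pair contradicts the periodic trends, so Pb^4+ is the ion listed too early.

Pb^4+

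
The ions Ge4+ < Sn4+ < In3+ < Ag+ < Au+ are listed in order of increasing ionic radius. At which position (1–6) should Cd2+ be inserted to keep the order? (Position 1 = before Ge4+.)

4

Work out protons and electrons: Ge4+ has 28 e⁻ (Z=32), Sn4+ has 46 e⁻ (Z=50), In3+ has 46 e⁻ (Z=49), Cd2+ has 46 e⁻ (Z=48), Ag+ has 46 e⁻ (Z=47), Au+ has 78 e⁻ (Z=79). Ge4+ < Sn4+ (same group, period 4 vs 5); Sn4+ < In3+ (both 46 e⁻, Z=50>49); In3+ < Cd2+ (both 46 e⁻, Z=49>48); Cd2+ < Ag+ (both 46 e⁻, Z=48>47); Ag+ < Au+ (same group, period 5 vs 6).
Merged order: Ge4+ < Sn4+ < In3+ < Cd2+ < Ag+ < Au+ — Cd2+ is number 4.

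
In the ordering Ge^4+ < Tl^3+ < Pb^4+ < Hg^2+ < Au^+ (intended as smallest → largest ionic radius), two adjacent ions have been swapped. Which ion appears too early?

Tl^3+

Scanning neighbour by neighbour, only Tl^3+/Pb^4+ violates a trend: they are isoelectronic (78 e⁻) and Pb has more protons than Tl (82 vs 81), making Pb^4+ smaller. That makes Tl^3+ the one sitting a position early relative to where it belongs.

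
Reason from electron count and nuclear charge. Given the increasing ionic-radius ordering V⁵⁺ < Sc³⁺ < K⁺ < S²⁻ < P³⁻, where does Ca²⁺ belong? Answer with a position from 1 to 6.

All of these have 18 electrons (isoelectronic). With the same electron cloud, the ion with the most protons pulls it in tightest. Nuclear charges: V⁵⁺ (Z=23), Sc³⁺ (Z=21), Ca²⁺ (Z=20), K⁺ (Z=19), S²⁻ (Z=16), P³⁻ (Z=15). Highest Z is smallest.
With Ca²⁺ included the full order is V⁵⁺ < Sc³⁺ < Ca²⁺ < K⁺ < S²⁻ < P³⁻, so it takes position 3.

3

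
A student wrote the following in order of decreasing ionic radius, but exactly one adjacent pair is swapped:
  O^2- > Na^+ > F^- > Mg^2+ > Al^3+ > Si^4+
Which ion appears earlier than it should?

Na^+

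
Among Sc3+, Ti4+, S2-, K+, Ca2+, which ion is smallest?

Ti4+

Each ion has 18 electrons. The ranking follows nuclear charge in reverse — greater Z gives a smaller radius. Ti4+ (Z=22), Sc3+ (Z=21), Ca2+ (Z=20), K+ (Z=19), S2- (Z=16).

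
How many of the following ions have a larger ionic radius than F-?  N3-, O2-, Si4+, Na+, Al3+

Each ion has 10 electrons. The ranking follows nuclear charge in reverse — greater Z gives a smaller radius. Si4+ (Z=14), Al3+ (Z=13), Na+ (Z=11), F- (Z=9), O2- (Z=8), N3- (Z=7).
Ordering all of them (including F-) by radius gives Si4+ < Al3+ < Na+ < F- < O2- < N3-. So 2 are larger.

2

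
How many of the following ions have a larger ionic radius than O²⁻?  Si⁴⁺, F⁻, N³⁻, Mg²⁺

1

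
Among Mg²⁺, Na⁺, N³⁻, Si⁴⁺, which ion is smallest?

Si⁴⁺

Each ion has 10 electrons. The ranking follows nuclear charge in reverse — greater Z gives a smaller radius. Si⁴⁺ (Z=14), Mg²⁺ (Z=12), Na⁺ (Z=11), N³⁻ (Z=7).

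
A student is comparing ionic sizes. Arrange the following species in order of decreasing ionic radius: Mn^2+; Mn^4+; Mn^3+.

Mn^2+ > Mn^3+ > Mn^4+

Same element, different charge: the more highly charged cation has fewer electrons and a greater effective nuclear charge per electron, making Mn^4+ the smallest.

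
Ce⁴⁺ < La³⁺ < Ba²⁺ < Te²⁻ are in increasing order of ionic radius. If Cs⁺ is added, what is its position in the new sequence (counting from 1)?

Isoelectronic series (54 e⁻ each). Size is set by nuclear charge: more protons means a smaller ion. Ce⁴⁺ (Z=58), La³⁺ (Z=57), Ba²⁺ (Z=56), Cs⁺ (Z=55), Te²⁻ (Z=52).
Merged order: Ce⁴⁺ < La³⁺ < Ba²⁺ < Cs⁺ < Te²⁻ — Cs⁺ is number 4.

4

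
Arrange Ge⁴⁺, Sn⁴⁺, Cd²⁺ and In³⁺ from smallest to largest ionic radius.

Ge⁴⁺ < Sn⁴⁺ < In³⁺ < Cd²⁺

First list Z and electron count for each: Ge⁴⁺ has 28 e⁻ (Z=32), Sn⁴⁺ has 46 e⁻ (Z=50), In³⁺ has 46 e⁻ (Z=49), Cd²⁺ has 46 e⁻ (Z=48). Ge⁴⁺ < Sn⁴⁺ (same group, 1 shell fewer); Sn⁴⁺ < In³⁺ (isoelectronic, higher Z=50 is smaller); In³⁺ < Cd²⁺ (both 46 e⁻, Z=49>48).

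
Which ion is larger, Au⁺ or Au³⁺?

For a single element, ionic radius drops as positive charge rises — Au³⁺ < Au⁺.

Au⁺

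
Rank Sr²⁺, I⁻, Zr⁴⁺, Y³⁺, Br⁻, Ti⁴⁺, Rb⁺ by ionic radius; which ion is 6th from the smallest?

Work out protons and electrons: Ti⁴⁺: 18 e⁻, Z=22, Zr⁴⁺: 36 e⁻, Z=40, Y³⁺: 36 e⁻, Z=39, Sr²⁺: 36 e⁻, Z=38, Rb⁺: 36 e⁻, Z=37, Br⁻: 36 e⁻, Z=35, I⁻: 54 e⁻, Z=53. Ti⁴⁺ < Zr⁴⁺ (same group, 1 shell fewer); Zr⁴⁺ < Y³⁺ (isoelectronic, higher Z=40 is smaller); Y³⁺ < Sr²⁺ (both 36 e⁻, Z=39>38); Sr²⁺ < Rb⁺ (isoelectronic, higher Z=38 is smaller); Rb⁺ < Br⁻ (isoelectronic, higher Z=37 is smaller); Br⁻ < I⁻ (same group, 1 shell fewer).
Full ascending order: Ti⁴⁺ < Zr⁴⁺ < Y³⁺ < Sr²⁺ < Rb⁺ < Br⁻ < I⁻. Counting from the smallest, position 6 is Br⁻.

Br⁻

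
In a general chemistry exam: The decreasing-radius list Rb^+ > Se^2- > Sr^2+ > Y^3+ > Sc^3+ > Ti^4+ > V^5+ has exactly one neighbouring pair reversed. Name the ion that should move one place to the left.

Scanning neighbour by neighbour, only Rb^+/Se^2- violates a trend: Rb^+ and Se^2- share 36 electrons; the higher nuclear charge on Rb (Z=37) contracts it more, so Rb^+ < Se^2-. That makes Se^2- the one sitting a position late relative to where it belongs.

Se^2-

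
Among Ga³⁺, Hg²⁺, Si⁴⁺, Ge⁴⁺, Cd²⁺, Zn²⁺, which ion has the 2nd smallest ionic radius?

Electron counts and nuclear charges: Si⁴⁺ has 10 e⁻ (Z=14), Ge⁴⁺ has 28 e⁻ (Z=32), Ga³⁺ has 28 e⁻ (Z=31), Zn²⁺ has 28 e⁻ (Z=30), Cd²⁺ has 46 e⁻ (Z=48), Hg²⁺ has 78 e⁻ (Z=80). Si⁴⁺ < Ge⁴⁺ (same group, period 3 vs 4); Ge⁴⁺ < Ga³⁺ (both 28 e⁻, Z=32>31); Ga³⁺ < Zn²⁺ (isoelectronic, higher Z=31 is smaller); Zn²⁺ < Cd²⁺ (same group, 1 shell fewer); Cd²⁺ < Hg²⁺ (same group, period 5 vs 6).
Ordering: Si⁴⁺ < Ge⁴⁺ < Ga³⁺ < Zn²⁺ < Cd²⁺ < Hg²⁺. The 2nd smallest is Ge⁴⁺.

Ge⁴⁺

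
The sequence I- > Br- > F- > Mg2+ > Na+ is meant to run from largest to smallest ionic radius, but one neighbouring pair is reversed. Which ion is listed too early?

Mg2+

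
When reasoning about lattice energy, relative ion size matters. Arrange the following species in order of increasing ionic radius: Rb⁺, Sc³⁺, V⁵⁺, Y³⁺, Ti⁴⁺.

Work out protons and electrons: V⁵⁺ has 18 e⁻ (Z=23), Ti⁴⁺ has 18 e⁻ (Z=22), Sc³⁺ has 18 e⁻ (Z=21), Y³⁺ has 36 e⁻ (Z=39), Rb⁺ has 36 e⁻ (Z=37). V⁵⁺ < Ti⁴⁺ (isoelectronic, higher Z=23 is smaller); Ti⁴⁺ < Sc³⁺ (both 18 e⁻, Z=22>21); Sc³⁺ < Y³⁺ (same group, period 4 vs 5); Y³⁺ < Rb⁺ (both 36 e⁻, Z=39>37).

V⁵⁺ < Ti⁴⁺ < Sc³⁺ < Y³⁺ < Rb⁺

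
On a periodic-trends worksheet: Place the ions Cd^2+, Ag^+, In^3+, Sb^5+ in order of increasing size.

Sb^5+ < In^3+ < Cd^2+ < Ag^+

Isoelectronic series (46 e⁻ each). Size is set by nuclear charge: more protons means a smaller ion. Sb^5+ (Z=51), In^3+ (Z=49), Cd^2+ (Z=48), Ag^+ (Z=47).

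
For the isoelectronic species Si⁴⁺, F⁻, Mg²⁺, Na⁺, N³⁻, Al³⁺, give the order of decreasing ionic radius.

N³⁻ > F⁻ > Na⁺ > Mg²⁺ > Al³⁺ > Si⁴⁺

Isoelectronic series (10 e⁻ each). Size is set by nuclear charge: more protons means a smaller ion. Si⁴⁺ (Z=14), Al³⁺ (Z=13), Mg²⁺ (Z=12), Na⁺ (Z=11), F⁻ (Z=9), N³⁻ (Z=7).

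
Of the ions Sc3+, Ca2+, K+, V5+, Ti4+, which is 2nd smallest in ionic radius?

Ti4+

All of these have 18 electrons (isoelectronic). With the same electron cloud, the ion with the most protons pulls it in tightest. Nuclear charges: V5+ (Z=23), Ti4+ (Z=22), Sc3+ (Z=21), Ca2+ (Z=20), K+ (Z=19). Highest Z is smallest.
Full ascending order: V5+ < Ti4+ < Sc3+ < Ca2+ < K+. Counting from the smallest, position 2 is Ti4+.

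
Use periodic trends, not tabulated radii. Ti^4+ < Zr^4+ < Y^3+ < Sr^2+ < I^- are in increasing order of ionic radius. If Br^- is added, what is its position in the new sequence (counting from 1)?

Electron counts and nuclear charges: Ti^4+: 18 e⁻, Z=22, Zr^4+: 36 e⁻, Z=40, Y^3+: 36 e⁻, Z=39, Sr^2+: 36 e⁻, Z=38, Br^-: 36 e⁻, Z=35, I^-: 54 e⁻, Z=53. Ti^4+ < Zr^4+ (same group, period 4 vs 5); Zr^4+ < Y^3+ (isoelectronic, higher Z=40 is smaller); Y^3+ < Sr^2+ (isoelectronic, higher Z=39 is smaller); Sr^2+ < Br^- (isoelectronic, higher Z=38 is smaller); Br^- < I^- (same group, 1 shell fewer).
With Br^- included the full order is Ti^4+ < Zr^4+ < Y^3+ < Sr^2+ < Br^- < I^-, so it takes position 5.

5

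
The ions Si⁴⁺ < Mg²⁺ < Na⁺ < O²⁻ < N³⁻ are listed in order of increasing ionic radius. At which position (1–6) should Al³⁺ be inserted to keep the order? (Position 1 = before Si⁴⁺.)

2

Each ion has 10 electrons. The ranking follows nuclear charge in reverse — greater Z gives a smaller radius. Si⁴⁺ (Z=14), Al³⁺ (Z=13), Mg²⁺ (Z=12), Na⁺ (Z=11), O²⁻ (Z=8), N³⁻ (Z=7).
The complete sequence is Si⁴⁺ < Al³⁺ < Mg²⁺ < Na⁺ < O²⁻ < N³⁻. Al³⁺ sits at position 2.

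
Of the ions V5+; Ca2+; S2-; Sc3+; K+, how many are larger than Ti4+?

Each ion has 18 electrons. The ranking follows nuclear charge in reverse — greater Z gives a smaller radius. V5+ (Z=23), Ti4+ (Z=22), Sc3+ (Z=21), Ca2+ (Z=20), K+ (Z=19), S2- (Z=16).
Placing each against Ti4+: smaller — V5+; larger — Sc3+, Ca2+, K+, S2-. Count: 4.

4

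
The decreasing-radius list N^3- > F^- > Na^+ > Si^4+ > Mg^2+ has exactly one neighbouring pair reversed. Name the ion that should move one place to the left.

The pair Si^4+, Mg^2+ is the wrong way round — they are isoelectronic (10 e⁻) and Si has more protons than Mg (14 vs 12), making Si^4+ smaller. All other adjacent pairs agree with periodic trends, so Mg^2+ is the misplaced ion.

Mg^2+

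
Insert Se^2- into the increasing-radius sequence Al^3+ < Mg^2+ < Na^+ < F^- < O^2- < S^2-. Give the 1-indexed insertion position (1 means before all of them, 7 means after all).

Work out protons and electrons: Al^3+: 10 e⁻, Z=13, Mg^2+: 10 e⁻, Z=12, Na^+: 10 e⁻, Z=11, F^-: 10 e⁻, Z=9, O^2-: 10 e⁻, Z=8, S^2-: 18 e⁻, Z=16, Se^2-: 36 e⁻, Z=34. Al^3+ < Mg^2+ (both 10 e⁻, Z=13>12); Mg^2+ < Na^+ (both 10 e⁻, Z=12>11); Na^+ < F^- (isoelectronic, higher Z=11 is smaller); F^- < O^2- (both 10 e⁻, Z=9>8); O^2- < S^2- (same group, period 2 vs 3); S^2- < Se^2- (same group, period 3 vs 4).
The complete sequence is Al^3+ < Mg^2+ < Na^+ < F^- < O^2- < S^2- < Se^2-. Se^2- sits at position 7.

7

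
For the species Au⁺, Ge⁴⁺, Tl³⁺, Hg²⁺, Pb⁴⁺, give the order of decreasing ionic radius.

Au⁺ > Hg²⁺ > Tl³⁺ > Pb⁴⁺ > Ge⁴⁺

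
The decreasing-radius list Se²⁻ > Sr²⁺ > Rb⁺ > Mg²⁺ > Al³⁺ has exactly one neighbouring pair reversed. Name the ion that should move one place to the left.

Rb⁺

Scanning neighbour by neighbour, only Sr²⁺/Rb⁺ violates a trend: they are isoelectronic (36 e⁻) and Sr has more protons than Rb (38 vs 37), making Sr²⁺ smaller. That makes Rb⁺ the one sitting a position late relative to where it belongs.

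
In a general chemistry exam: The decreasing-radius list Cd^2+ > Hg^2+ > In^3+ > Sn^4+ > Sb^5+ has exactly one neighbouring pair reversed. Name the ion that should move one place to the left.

Check each adjacent pair. Cd^2+ and Hg^2+ are reversed: same group and charge — period 5 sits above period 6, so Cd^2+ is smaller. No other neighbouring pair contradicts the periodic trends, so Hg^2+ is the ion listed too late.

Hg^2+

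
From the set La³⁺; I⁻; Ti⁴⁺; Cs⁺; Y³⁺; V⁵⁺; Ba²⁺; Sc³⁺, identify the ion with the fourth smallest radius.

Y³⁺

Work out protons and electrons: V⁵⁺ has 18 e⁻ (Z=23), Ti⁴⁺ has 18 e⁻ (Z=22), Sc³⁺ has 18 e⁻ (Z=21), Y³⁺ has 36 e⁻ (Z=39), La³⁺ has 54 e⁻ (Z=57), Ba²⁺ has 54 e⁻ (Z=56), Cs⁺ has 54 e⁻ (Z=55), I⁻ has 54 e⁻ (Z=53). V⁵⁺ < Ti⁴⁺ (both 18 e⁻, Z=23>22); Ti⁴⁺ < Sc³⁺ (isoelectronic, higher Z=22 is smaller); Sc³⁺ < Y³⁺ (same group, period 4 vs 5); Y³⁺ < La³⁺ (same group, period 5 vs 6); La³⁺ < Ba²⁺ (both 54 e⁻, Z=57>56); Ba²⁺ < Cs⁺ (both 54 e⁻, Z=56>55); Cs⁺ < I⁻ (isoelectronic, higher Z=55 is smaller).
Full ascending order: V⁵⁺ < Ti⁴⁺ < Sc³⁺ < Y³⁺ < La³⁺ < Ba²⁺ < Cs⁺ < I⁻. Counting from the smallest, position 4 is Y³⁺.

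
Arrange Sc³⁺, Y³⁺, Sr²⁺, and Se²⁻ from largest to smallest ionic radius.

Se²⁻ > Sr²⁺ > Y³⁺ > Sc³⁺

Tabulating Z and e⁻: Sc³⁺: 18 e⁻, Z=21, Y³⁺: 36 e⁻, Z=39, Sr²⁺: 36 e⁻, Z=38, Se²⁻: 36 e⁻, Z=34. Sc³⁺ < Y³⁺ (same group, period 4 vs 5); Y³⁺ < Sr²⁺ (isoelectronic, higher Z=39 is smaller); Sr²⁺ < Se²⁻ (isoelectronic, higher Z=38 is smaller).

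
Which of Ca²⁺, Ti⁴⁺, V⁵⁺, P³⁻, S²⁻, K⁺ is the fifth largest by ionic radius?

Ti⁴⁺

Isoelectronic series (18 e⁻ each). Size is set by nuclear charge: more protons means a smaller ion. V⁵⁺ (Z=23), Ti⁴⁺ (Z=22), Ca²⁺ (Z=20), K⁺ (Z=19), S²⁻ (Z=16), P³⁻ (Z=15).
That gives V⁵⁺ < Ti⁴⁺ < Ca²⁺ < K⁺ < S²⁻ < P³⁻. From the largest end, number 5 is Ti⁴⁺.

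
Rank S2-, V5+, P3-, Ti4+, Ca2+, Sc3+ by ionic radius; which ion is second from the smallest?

Each ion has 18 electrons. The ranking follows nuclear charge in reverse — greater Z gives a smaller radius. V5+ (Z=23), Ti4+ (Z=22), Sc3+ (Z=21), Ca2+ (Z=20), S2- (Z=16), P3- (Z=15).
So the order is V5+ < Ti4+ < Sc3+ < Ca2+ < S2- < P3-; the 2nd-smallest ion is Ti4+.

Ti4+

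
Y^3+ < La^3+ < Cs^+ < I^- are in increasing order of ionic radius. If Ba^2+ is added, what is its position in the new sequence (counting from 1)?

3

Electron counts and nuclear charges: Y^3+ has 36 e⁻ (Z=39), La^3+ has 54 e⁻ (Z=57), Ba^2+ has 54 e⁻ (Z=56), Cs^+ has 54 e⁻ (Z=55), I^- has 54 e⁻ (Z=53). Y^3+ < La^3+ (same group, period 5 vs 6); La^3+ < Ba^2+ (isoelectronic, higher Z=57 is smaller); Ba^2+ < Cs^+ (both 54 e⁻, Z=56>55); Cs^+ < I^- (isoelectronic, higher Z=55 is smaller).
Merged order: Y^3+ < La^3+ < Ba^2+ < Cs^+ < I^- — Ba^2+ is number 3.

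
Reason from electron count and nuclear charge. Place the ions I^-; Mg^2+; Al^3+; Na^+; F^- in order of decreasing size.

I^- > F^- > Na^+ > Mg^2+ > Al^3+

Tabulating Z and e⁻: Al^3+ (Z=13, 10 e⁻), Mg^2+ (Z=12, 10 e⁻), Na^+ (Z=11, 10 e⁻), F^- (Z=9, 10 e⁻), I^- (Z=53, 54 e⁻). Al^3+ < Mg^2+ (both 10 e⁻, Z=13>12); Mg^2+ < Na^+ (isoelectronic, higher Z=12 is smaller); Na^+ < F^- (isoelectronic, higher Z=11 is smaller); F^- < I^- (same group, period 2 vs 5).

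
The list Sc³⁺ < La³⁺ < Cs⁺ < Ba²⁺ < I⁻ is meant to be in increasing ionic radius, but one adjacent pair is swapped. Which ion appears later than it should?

Compare adjacent ions: both have 54 electrons but Z(Ba)=56 > Z(Cs)=55, so Ba²⁺ should be the smaller of the two — yet in this increasing list Cs⁺ sits before Ba²⁺. Nothing else is reversed, so Ba²⁺ should move one place to the left.

Ba²⁺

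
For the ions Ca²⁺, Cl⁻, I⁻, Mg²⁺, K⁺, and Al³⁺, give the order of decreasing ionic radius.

First list Z and electron count for each: Al³⁺: 10 e⁻, Z=13, Mg²⁺: 10 e⁻, Z=12, Ca²⁺: 18 e⁻, Z=20, K⁺: 18 e⁻, Z=19, Cl⁻: 18 e⁻, Z=17, I⁻: 54 e⁻, Z=53. Al³⁺ < Mg²⁺ (isoelectronic, higher Z=13 is smaller); Mg²⁺ < Ca²⁺ (same group, period 3 vs 4); Ca²⁺ < K⁺ (both 18 e⁻, Z=20>19); K⁺ < Cl⁻ (both 18 e⁻, Z=19>17); Cl⁻ < I⁻ (same group, 2 shells fewer).

I⁻ > Cl⁻ > K⁺ > Ca²⁺ > Mg²⁺ > Al³⁺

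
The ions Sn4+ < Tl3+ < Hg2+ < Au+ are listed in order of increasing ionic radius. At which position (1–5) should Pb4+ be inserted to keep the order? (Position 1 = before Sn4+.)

Sn4+: 46 e⁻, Z=50, Pb4+: 78 e⁻, Z=82, Tl3+: 78 e⁻, Z=81, Hg2+: 78 e⁻, Z=80, Au+: 78 e⁻, Z=79. Sn4+ < Pb4+ (same group, period 5 vs 6); Pb4+ < Tl3+ (isoelectronic, higher Z=82 is smaller); Tl3+ < Hg2+ (both 78 e⁻, Z=81>80); Hg2+ < Au+ (both 78 e⁻, Z=80>79).
The complete sequence is Sn4+ < Pb4+ < Tl3+ < Hg2+ < Au+. Pb4+ sits at position 2.

2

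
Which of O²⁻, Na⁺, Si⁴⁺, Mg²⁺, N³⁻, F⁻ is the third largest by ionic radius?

F⁻

Isoelectronic series (10 e⁻ each). Size is set by nuclear charge: more protons means a smaller ion. Si⁴⁺ (Z=14), Mg²⁺ (Z=12), Na⁺ (Z=11), F⁻ (Z=9), O²⁻ (Z=8), N³⁻ (Z=7).
So the order is Si⁴⁺ < Mg²⁺ < Na⁺ < F⁻ < O²⁻ < N³⁻; the 3rd-largest ion is F⁻.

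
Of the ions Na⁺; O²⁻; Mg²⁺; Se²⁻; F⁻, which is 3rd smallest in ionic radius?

F⁻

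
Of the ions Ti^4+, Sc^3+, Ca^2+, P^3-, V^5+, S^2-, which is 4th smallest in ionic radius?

Ca^2+

These species are isoelectronic with 18 electrons. The only difference is the number of protons: V^5+ (Z=23), Ti^4+ (Z=22), Sc^3+ (Z=21), Ca^2+ (Z=20), S^2- (Z=16), P^3- (Z=15). The strongest nuclear pull (V^5+) gives the smallest ion.
Ordering: V^5+ < Ti^4+ < Sc^3+ < Ca^2+ < S^2- < P^3-. The 4th smallest is Ca^2+.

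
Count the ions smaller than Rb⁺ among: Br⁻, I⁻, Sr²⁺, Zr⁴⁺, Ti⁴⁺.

Electron counts and nuclear charges: Ti⁴⁺ has 18 e⁻ (Z=22), Zr⁴⁺ has 36 e⁻ (Z=40), Sr²⁺ has 36 e⁻ (Z=38), Rb⁺ has 36 e⁻ (Z=37), Br⁻ has 36 e⁻ (Z=35), I⁻ has 54 e⁻ (Z=53). Ti⁴⁺ < Zr⁴⁺ (same group, period 4 vs 5); Zr⁴⁺ < Sr²⁺ (isoelectronic, higher Z=40 is smaller); Sr²⁺ < Rb⁺ (both 36 e⁻, Z=38>37); Rb⁺ < Br⁻ (isoelectronic, higher Z=37 is smaller); Br⁻ < I⁻ (same group, 1 shell fewer).
Placing each against Rb⁺: smaller — Ti⁴⁺, Zr⁴⁺, Sr²⁺; larger — Br⁻, I⁻. So 3 are smaller.

3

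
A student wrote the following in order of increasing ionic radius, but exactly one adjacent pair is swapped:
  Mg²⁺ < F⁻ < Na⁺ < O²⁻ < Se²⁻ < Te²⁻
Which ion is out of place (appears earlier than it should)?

F⁻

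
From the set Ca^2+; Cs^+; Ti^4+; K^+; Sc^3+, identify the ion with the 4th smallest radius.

K^+

Tabulating Z and e⁻: Ti^4+ (Z=22, 18 e⁻), Sc^3+ (Z=21, 18 e⁻), Ca^2+ (Z=20, 18 e⁻), K^+ (Z=19, 18 e⁻), Cs^+ (Z=55, 54 e⁻). Ti^4+ < Sc^3+ (isoelectronic, higher Z=22 is smaller); Sc^3+ < Ca^2+ (isoelectronic, higher Z=21 is smaller); Ca^2+ < K^+ (isoelectronic, higher Z=20 is smaller); K^+ < Cs^+ (same group, 2 shells fewer).
So the order is Ti^4+ < Sc^3+ < Ca^2+ < K^+ < Cs^+; the 4th-smallest ion is K^+.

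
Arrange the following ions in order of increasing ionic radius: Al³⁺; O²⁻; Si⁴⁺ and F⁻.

Each ion has 10 electrons. The ranking follows nuclear charge in reverse — greater Z gives a smaller radius. Si⁴⁺ (Z=14), Al³⁺ (Z=13), F⁻ (Z=9), O²⁻ (Z=8).

Si⁴⁺ < Al³⁺ < F⁻ < O²⁻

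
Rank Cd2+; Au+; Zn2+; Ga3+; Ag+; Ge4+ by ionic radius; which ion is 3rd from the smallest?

Zn2+

Electron counts and nuclear charges: Ge4+ has 28 e⁻ (Z=32), Ga3+ has 28 e⁻ (Z=31), Zn2+ has 28 e⁻ (Z=30), Cd2+ has 46 e⁻ (Z=48), Ag+ has 46 e⁻ (Z=47), Au+ has 78 e⁻ (Z=79). Ge4+ < Ga3+ (both 28 e⁻, Z=32>31); Ga3+ < Zn2+ (isoelectronic, higher Z=31 is smaller); Zn2+ < Cd2+ (same group, period 4 vs 5); Cd2+ < Ag+ (both 46 e⁻, Z=48>47); Ag+ < Au+ (same group, 1 shell fewer).
So the order is Ge4+ < Ga3+ < Zn2+ < Cd2+ < Ag+ < Au+; the 3rd-smallest ion is Zn2+.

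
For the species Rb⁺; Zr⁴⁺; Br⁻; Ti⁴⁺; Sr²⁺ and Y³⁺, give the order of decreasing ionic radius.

Ti⁴⁺ (Z=22, 18 e⁻), Zr⁴⁺ (Z=40, 36 e⁻), Y³⁺ (Z=39, 36 e⁻), Sr²⁺ (Z=38, 36 e⁻), Rb⁺ (Z=37, 36 e⁻), Br⁻ (Z=35, 36 e⁻). Ti⁴⁺ < Zr⁴⁺ (same group, period 4 vs 5); Zr⁴⁺ < Y³⁺ (isoelectronic, higher Z=40 is smaller); Y³⁺ < Sr²⁺ (isoelectronic, higher Z=39 is smaller); Sr²⁺ < Rb⁺ (isoelectronic, higher Z=38 is smaller); Rb⁺ < Br⁻ (isoelectronic, higher Z=37 is smaller).

Br⁻ > Rb⁺ > Sr²⁺ > Y³⁺ > Zr⁴⁺ > Ti⁴⁺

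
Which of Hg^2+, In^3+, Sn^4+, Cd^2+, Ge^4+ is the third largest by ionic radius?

Electron counts and nuclear charges: Ge^4+ (Z=32, 28 e⁻), Sn^4+ (Z=50, 46 e⁻), In^3+ (Z=49, 46 e⁻), Cd^2+ (Z=48, 46 e⁻), Hg^2+ (Z=80, 78 e⁻). Ge^4+ < Sn^4+ (same group, 1 shell fewer); Sn^4+ < In^3+ (both 46 e⁻, Z=50>49); In^3+ < Cd^2+ (both 46 e⁻, Z=49>48); Cd^2+ < Hg^2+ (same group, 1 shell fewer).
So the order is Ge^4+ < Sn^4+ < In^3+ < Cd^2+ < Hg^2+; the 3rd-largest ion is In^3+.

In^3+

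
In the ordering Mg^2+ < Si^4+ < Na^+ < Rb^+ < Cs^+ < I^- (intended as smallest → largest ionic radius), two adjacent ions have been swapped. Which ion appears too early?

Mg^2+

Compare adjacent ions: they are isoelectronic (10 e⁻) and Si has more protons than Mg (14 vs 12), making Si^4+ smaller — yet in this increasing list Mg^2+ sits before Si^4+. Nothing else is reversed, so Mg^2+ should move one place to the right.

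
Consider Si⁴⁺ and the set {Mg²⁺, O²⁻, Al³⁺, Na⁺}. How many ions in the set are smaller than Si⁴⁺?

0

Each ion has 10 electrons. The ranking follows nuclear charge in reverse — greater Z gives a smaller radius. Si⁴⁺ (Z=14), Al³⁺ (Z=13), Mg²⁺ (Z=12), Na⁺ (Z=11), O²⁻ (Z=8).
Relative to Si⁴⁺, the ions that are smaller are none. So 0 are smaller.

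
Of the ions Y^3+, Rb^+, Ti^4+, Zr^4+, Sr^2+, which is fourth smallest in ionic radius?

Tabulating Z and e⁻: Ti^4+: 18 e⁻, Z=22, Zr^4+: 36 e⁻, Z=40, Y^3+: 36 e⁻, Z=39, Sr^2+: 36 e⁻, Z=38, Rb^+: 36 e⁻, Z=37. Ti^4+ < Zr^4+ (same group, 1 shell fewer); Zr^4+ < Y^3+ (isoelectronic, higher Z=40 is smaller); Y^3+ < Sr^2+ (isoelectronic, higher Z=39 is smaller); Sr^2+ < Rb^+ (isoelectronic, higher Z=38 is smaller).
So the order is Ti^4+ < Zr^4+ < Y^3+ < Sr^2+ < Rb^+; the 4th-smallest ion is Sr^2+.

Sr^2+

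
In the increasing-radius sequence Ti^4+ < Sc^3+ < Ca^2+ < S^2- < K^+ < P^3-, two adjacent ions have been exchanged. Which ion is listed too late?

Check each adjacent pair. S^2- and K^+ are reversed: both have 18 electrons but Z(K)=19 > Z(S)=16, so K^+ should be the smaller of the two. No other neighbouring pair contradicts the periodic trends, so K^+ is the ion listed too late.

K^+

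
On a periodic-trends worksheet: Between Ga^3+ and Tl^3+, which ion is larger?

Tl^3+

All are in the same group with charge +3. Radius grows down the group as n (the outermost shell) increases.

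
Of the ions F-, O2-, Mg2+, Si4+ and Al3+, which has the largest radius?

O2-

Isoelectronic series (10 e⁻ each). Size is set by nuclear charge: more protons means a smaller ion. Si4+ (Z=14), Al3+ (Z=13), Mg2+ (Z=12), F- (Z=9), O2- (Z=8).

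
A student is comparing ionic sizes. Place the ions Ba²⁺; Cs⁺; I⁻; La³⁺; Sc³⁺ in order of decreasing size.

I⁻ > Cs⁺ > Ba²⁺ > La³⁺ > Sc³⁺

Work out protons and electrons: Sc³⁺ (Z=21, 18 e⁻), La³⁺ (Z=57, 54 e⁻), Ba²⁺ (Z=56, 54 e⁻), Cs⁺ (Z=55, 54 e⁻), I⁻ (Z=53, 54 e⁻). Sc³⁺ < La³⁺ (same group, 2 shells fewer); La³⁺ < Ba²⁺ (isoelectronic, higher Z=57 is smaller); Ba²⁺ < Cs⁺ (isoelectronic, higher Z=56 is smaller); Cs⁺ < I⁻ (both 54 e⁻, Z=55>53).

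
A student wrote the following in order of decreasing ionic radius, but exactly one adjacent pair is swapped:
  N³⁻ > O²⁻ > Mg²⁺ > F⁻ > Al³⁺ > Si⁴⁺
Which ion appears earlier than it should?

Mg²⁺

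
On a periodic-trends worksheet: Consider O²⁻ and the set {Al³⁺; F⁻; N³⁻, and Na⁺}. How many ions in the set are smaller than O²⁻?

3

All of these have 10 electrons (isoelectronic). With the same electron cloud, the ion with the most protons pulls it in tightest. Nuclear charges: Al³⁺ (Z=13), Na⁺ (Z=11), F⁻ (Z=9), O²⁻ (Z=8), N³⁻ (Z=7). Highest Z is smallest.
Overall: Al³⁺ < Na⁺ < F⁻ < O²⁻ < N³⁻. O²⁻ has 3 below it and 1 above. Count: 3.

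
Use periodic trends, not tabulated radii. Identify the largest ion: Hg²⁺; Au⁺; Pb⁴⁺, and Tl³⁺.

Isoelectronic series (78 e⁻ each). Size is set by nuclear charge: more protons means a smaller ion. Pb⁴⁺ (Z=82), Tl³⁺ (Z=81), Hg²⁺ (Z=80), Au⁺ (Z=79).

Au⁺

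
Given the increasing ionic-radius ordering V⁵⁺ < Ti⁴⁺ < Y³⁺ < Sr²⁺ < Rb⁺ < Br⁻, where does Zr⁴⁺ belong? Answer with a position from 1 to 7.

Electron counts and nuclear charges: V⁵⁺ has 18 e⁻ (Z=23), Ti⁴⁺ has 18 e⁻ (Z=22), Zr⁴⁺ has 36 e⁻ (Z=40), Y³⁺ has 36 e⁻ (Z=39), Sr²⁺ has 36 e⁻ (Z=38), Rb⁺ has 36 e⁻ (Z=37), Br⁻ has 36 e⁻ (Z=35). V⁵⁺ < Ti⁴⁺ (isoelectronic, higher Z=23 is smaller); Ti⁴⁺ < Zr⁴⁺ (same group, 1 shell fewer); Zr⁴⁺ < Y³⁺ (both 36 e⁻, Z=40>39); Y³⁺ < Sr²⁺ (isoelectronic, higher Z=39 is smaller); Sr²⁺ < Rb⁺ (both 36 e⁻, Z=38>37); Rb⁺ < Br⁻ (both 36 e⁻, Z=37>35).
The complete sequence is V⁵⁺ < Ti⁴⁺ < Zr⁴⁺ < Y³⁺ < Sr²⁺ < Rb⁺ < Br⁻. Zr⁴⁺ sits at position 3.

3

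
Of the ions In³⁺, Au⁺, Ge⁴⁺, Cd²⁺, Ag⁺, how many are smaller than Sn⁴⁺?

Work out protons and electrons: Ge⁴⁺ (Z=32, 28 e⁻), Sn⁴⁺ (Z=50, 46 e⁻), In³⁺ (Z=49, 46 e⁻), Cd²⁺ (Z=48, 46 e⁻), Ag⁺ (Z=47, 46 e⁻), Au⁺ (Z=79, 78 e⁻). Ge⁴⁺ < Sn⁴⁺ (same group, period 4 vs 5); Sn⁴⁺ < In³⁺ (both 46 e⁻, Z=50>49); In³⁺ < Cd²⁺ (both 46 e⁻, Z=49>48); Cd²⁺ < Ag⁺ (both 46 e⁻, Z=48>47); Ag⁺ < Au⁺ (same group, 1 shell fewer).
Overall: Ge⁴⁺ < Sn⁴⁺ < In³⁺ < Cd²⁺ < Ag⁺ < Au⁺. Sn⁴⁺ has 1 below it and 4 above. So 1 is smaller.

1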